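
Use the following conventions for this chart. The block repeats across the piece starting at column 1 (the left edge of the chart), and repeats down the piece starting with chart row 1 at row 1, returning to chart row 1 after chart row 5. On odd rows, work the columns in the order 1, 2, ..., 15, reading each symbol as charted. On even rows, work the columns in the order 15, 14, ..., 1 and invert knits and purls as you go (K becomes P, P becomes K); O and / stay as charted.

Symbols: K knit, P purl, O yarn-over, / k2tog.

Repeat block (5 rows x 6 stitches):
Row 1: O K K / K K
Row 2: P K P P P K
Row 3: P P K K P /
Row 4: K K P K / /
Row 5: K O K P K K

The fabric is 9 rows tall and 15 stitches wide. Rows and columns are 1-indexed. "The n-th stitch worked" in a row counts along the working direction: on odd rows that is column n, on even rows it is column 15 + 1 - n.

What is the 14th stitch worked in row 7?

Result:
K

Derivation:
Row 7 uses chart row ((7-1) mod 5)+1 = 2. Row 7 is odd, so RS.
Chart row 2 tiled across columns 1-15: P K P P P K P K P P P K P K P
Right side: take the tiled row as-is (worked left to right from column 1).
Stitch 14 in working order -> K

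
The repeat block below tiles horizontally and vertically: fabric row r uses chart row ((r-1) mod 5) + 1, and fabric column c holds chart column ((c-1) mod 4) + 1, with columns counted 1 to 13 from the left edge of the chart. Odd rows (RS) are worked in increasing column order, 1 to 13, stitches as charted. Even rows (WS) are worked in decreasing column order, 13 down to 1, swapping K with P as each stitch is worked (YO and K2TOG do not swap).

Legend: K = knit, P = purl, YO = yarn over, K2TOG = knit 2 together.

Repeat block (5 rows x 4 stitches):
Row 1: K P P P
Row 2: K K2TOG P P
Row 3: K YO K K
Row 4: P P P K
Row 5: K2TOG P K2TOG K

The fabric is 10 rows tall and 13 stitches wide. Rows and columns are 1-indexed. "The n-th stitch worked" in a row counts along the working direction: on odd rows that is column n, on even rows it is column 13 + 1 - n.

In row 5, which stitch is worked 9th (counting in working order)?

For row 5: chart row = ((5-1) mod 5) + 1 = 5; this is a RS (odd) row.
Chart row 5 tiled across columns 1-13: K2TOG P K2TOG K K2TOG P K2TOG K K2TOG P K2TOG K K2TOG
Right side: take the tiled row as-is (worked left to right from column 1).
Counting 9 along the worked row gives K2TOG.

== STITCH ==
K2TOG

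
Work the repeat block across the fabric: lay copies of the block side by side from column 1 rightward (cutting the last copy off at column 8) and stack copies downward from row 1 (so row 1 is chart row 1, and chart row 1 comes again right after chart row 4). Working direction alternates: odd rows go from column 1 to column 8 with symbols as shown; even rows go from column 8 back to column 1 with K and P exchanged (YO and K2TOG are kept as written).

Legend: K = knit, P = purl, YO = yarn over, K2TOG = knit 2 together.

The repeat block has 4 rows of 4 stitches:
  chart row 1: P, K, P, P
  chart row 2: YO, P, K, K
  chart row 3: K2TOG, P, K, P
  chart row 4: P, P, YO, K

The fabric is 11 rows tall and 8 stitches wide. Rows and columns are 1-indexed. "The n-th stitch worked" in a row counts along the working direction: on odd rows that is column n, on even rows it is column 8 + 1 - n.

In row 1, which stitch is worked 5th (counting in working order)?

== STITCH ==
P

Derivation:
For row 1: chart row = ((1-1) mod 4) + 1 = 1; this is a RS (odd) row.
Chart row 1 tiled across columns 1-8: P K P P P K P P
Right side: take the tiled row as-is (worked left to right from column 1).
Counting 5 along the worked row gives P.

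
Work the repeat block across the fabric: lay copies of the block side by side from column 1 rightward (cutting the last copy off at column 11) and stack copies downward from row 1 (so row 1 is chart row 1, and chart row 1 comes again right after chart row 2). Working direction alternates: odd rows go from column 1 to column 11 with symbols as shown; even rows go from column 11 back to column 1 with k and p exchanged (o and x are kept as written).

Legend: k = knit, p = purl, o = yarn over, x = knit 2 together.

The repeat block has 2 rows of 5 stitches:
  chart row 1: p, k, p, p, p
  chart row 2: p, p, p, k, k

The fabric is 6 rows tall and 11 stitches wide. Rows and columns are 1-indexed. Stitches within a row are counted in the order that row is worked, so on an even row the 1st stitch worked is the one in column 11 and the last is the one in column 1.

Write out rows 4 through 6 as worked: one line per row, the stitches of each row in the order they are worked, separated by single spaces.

Rows as worked:
k p p k k k p p k k k
p k p p p p k p p p p
k p p k k k p p k k k

Derivation:
Row 4: chart row 2, WS - tiled (columns 1-11): p p p k k p p p k k p; work from column 11 back to 1 with k<->p swapped.
Row 5: chart row 1, RS - tile across columns 1-11 and work as-is.
Row 6: chart row 2, WS - tiled (columns 1-11): p p p k k p p p k k p; work from column 11 back to 1 with k<->p swapped.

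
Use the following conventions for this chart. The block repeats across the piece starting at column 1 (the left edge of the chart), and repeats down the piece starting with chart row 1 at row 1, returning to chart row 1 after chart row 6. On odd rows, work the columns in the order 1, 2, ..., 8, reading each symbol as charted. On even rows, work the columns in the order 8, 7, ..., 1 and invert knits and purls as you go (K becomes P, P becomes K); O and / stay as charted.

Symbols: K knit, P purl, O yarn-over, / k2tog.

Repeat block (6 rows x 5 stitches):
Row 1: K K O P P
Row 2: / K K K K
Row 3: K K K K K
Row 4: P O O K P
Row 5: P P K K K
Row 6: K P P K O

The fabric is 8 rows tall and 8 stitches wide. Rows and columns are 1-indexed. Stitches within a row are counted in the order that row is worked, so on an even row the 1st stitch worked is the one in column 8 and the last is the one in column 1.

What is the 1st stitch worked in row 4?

For row 4: chart row = ((4-1) mod 6) + 1 = 4; this is a WS (even) row.
Chart row 4 tiled across columns 1-8: P O O K P P O O
WS: work from column 8 back to column 1 (reverse the tiled row), swapping K<->P (O and / unchanged).
Row 4 as worked: O O K K P O O K
The 1st stitch worked is O.

Stitch:
O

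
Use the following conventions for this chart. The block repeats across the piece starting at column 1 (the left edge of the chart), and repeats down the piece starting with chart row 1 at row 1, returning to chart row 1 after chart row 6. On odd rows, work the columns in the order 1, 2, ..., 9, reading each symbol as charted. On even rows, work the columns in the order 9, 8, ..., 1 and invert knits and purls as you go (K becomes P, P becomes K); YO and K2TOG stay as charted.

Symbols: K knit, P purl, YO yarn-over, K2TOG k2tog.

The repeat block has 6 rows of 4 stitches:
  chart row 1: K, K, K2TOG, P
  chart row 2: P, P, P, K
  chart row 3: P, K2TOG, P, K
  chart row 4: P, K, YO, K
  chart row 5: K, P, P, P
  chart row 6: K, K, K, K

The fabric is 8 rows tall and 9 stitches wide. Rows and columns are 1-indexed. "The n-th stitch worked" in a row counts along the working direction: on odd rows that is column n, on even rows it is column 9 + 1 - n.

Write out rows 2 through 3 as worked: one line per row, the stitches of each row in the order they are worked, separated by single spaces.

Result:
K P K K K P K K K
P K2TOG P K P K2TOG P K P

Derivation:
Row 2: chart row 2, WS - tiled (columns 1-9): P P P K P P P K P; work from column 9 back to 1 with K<->P swapped.
Row 3: chart row 3, RS - tile across columns 1-9 and work as-is.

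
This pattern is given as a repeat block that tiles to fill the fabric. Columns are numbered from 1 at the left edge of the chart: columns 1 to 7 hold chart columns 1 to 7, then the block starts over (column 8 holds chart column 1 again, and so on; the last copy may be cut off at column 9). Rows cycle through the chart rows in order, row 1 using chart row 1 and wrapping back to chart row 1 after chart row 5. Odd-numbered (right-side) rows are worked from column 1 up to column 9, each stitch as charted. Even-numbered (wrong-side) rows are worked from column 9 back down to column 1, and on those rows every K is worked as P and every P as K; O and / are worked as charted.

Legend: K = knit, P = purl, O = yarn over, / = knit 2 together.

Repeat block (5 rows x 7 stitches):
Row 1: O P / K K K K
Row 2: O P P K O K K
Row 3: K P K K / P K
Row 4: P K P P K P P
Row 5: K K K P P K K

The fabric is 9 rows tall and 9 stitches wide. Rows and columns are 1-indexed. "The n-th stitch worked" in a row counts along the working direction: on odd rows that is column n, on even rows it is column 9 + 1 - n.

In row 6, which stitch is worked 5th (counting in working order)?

Result:
P

Derivation:
Row 6 uses chart row ((6-1) mod 5)+1 = 1. Row 6 is even, so WS.
Chart row 1 tiled across columns 1-9: O P / K K K K O P
WS row: flip the tiled sequence (start at column 9) and apply K<->P; O and / stay.
Row 6 as worked: K O P P P P / K O
Stitch 5 in working order -> P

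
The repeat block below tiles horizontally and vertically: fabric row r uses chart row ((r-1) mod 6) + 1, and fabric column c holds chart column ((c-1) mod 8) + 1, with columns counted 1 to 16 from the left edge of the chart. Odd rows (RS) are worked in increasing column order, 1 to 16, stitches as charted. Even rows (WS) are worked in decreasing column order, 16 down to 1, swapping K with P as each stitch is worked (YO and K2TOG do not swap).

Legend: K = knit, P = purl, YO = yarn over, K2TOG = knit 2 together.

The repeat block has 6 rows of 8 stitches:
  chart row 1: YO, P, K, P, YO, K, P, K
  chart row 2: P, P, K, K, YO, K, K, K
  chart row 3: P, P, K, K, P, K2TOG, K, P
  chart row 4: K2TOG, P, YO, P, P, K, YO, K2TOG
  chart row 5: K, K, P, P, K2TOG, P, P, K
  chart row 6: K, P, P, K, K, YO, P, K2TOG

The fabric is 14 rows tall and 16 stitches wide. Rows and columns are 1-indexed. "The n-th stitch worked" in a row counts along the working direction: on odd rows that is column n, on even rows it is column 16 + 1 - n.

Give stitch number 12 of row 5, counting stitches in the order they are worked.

Result:
P

Derivation:
Row 5 uses chart row ((5-1) mod 6)+1 = 5. Row 5 is odd, so RS.
Chart row 5 tiled across columns 1-16: K K P P K2TOG P P K K K P P K2TOG P P K
Right side: take the tiled row as-is (worked left to right from column 1).
Counting 12 along the worked row gives P.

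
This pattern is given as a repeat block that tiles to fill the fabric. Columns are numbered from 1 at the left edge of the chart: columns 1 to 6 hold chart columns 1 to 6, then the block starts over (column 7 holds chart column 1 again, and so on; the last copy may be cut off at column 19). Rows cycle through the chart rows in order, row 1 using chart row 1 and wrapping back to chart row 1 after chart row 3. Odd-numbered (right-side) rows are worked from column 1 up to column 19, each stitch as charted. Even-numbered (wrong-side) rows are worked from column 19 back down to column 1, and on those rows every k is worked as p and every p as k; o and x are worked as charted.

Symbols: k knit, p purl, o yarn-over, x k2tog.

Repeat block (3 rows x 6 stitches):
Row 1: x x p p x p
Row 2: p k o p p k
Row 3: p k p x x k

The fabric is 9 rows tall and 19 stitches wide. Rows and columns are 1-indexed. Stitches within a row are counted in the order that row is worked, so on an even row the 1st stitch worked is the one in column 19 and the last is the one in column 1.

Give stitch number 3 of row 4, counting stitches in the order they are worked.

For row 4: chart row = ((4-1) mod 3) + 1 = 1; this is a WS (even) row.
Chart row 1 tiled across columns 1-19: x x p p x p x x p p x p x x p p x p x
Wrong side: read the tiled row from column 19 down to 1 and exchange k with p (leave o, x).
Row 4 as worked: x k x k k x x k x k k x x k x k k x x
Stitch 3 in working order -> x

== STITCH ==
x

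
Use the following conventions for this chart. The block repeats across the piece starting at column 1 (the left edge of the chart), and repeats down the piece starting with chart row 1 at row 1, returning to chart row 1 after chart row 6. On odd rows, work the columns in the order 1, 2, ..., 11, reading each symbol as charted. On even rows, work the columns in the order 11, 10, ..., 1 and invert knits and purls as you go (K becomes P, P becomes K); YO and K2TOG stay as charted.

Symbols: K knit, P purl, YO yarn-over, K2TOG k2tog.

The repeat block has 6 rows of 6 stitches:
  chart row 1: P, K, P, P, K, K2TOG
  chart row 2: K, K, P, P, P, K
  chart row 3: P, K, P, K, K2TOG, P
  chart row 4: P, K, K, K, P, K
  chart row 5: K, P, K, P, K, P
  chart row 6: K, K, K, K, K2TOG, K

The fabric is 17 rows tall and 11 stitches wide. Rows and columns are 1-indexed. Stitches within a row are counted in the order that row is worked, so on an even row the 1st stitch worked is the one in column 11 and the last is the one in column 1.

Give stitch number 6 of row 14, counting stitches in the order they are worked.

== STITCH ==
P

Derivation:
Row 14: (14-1) mod 6 = 1, so use chart row 2. Even row -> WS.
Chart row 2 tiled across columns 1-11: K K P P P K K K P P P
Wrong side: read the tiled row from column 11 down to 1 and exchange K with P (leave YO, K2TOG).
Row 14 as worked: K K K P P P K K K P P
The 6th stitch worked is P.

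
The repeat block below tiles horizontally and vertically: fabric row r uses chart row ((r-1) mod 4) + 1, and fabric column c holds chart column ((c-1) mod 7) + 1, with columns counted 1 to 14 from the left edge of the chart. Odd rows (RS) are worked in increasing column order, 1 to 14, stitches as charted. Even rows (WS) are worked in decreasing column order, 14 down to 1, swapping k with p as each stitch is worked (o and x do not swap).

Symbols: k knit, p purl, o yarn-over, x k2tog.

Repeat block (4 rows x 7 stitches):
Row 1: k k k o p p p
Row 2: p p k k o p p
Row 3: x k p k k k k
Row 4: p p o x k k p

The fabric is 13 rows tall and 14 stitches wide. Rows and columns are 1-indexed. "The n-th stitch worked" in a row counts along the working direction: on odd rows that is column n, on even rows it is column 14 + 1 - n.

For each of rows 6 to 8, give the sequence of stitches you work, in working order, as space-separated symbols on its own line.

Row 6: chart row 2, WS - tiled (columns 1-14): p p k k o p p p p k k o p p; work from column 14 back to 1 with k<->p swapped.
Row 7: chart row 3, RS - tile across columns 1-14 and work as-is.
Row 8: chart row 4, WS - tiled (columns 1-14): p p o x k k p p p o x k k p; work from column 14 back to 1 with k<->p swapped.

Rows as worked:
k k o p p k k k k o p p k k
x k p k k k k x k p k k k k
k p p x o k k k p p x o k k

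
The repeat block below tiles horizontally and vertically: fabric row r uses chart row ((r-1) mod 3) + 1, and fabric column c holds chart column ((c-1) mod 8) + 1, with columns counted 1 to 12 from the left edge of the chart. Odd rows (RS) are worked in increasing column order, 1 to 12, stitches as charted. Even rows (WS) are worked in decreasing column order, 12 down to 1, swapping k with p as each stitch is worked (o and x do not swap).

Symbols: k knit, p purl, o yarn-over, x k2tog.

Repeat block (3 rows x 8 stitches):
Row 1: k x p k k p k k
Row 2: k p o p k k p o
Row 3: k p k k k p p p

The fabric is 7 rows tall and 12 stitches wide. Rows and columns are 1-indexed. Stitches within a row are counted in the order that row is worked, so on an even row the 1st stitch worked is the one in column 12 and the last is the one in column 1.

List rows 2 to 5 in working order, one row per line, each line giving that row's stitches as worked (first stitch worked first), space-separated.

Row 2: chart row 2, WS - tiled (columns 1-12): k p o p k k p o k p o p; work from column 12 back to 1 with k<->p swapped.
Row 3: chart row 3, RS - tile across columns 1-12 and work as-is.
Row 4: chart row 1, WS - tiled (columns 1-12): k x p k k p k k k x p k; work from column 12 back to 1 with k<->p swapped.
Row 5: chart row 2, RS - tile across columns 1-12 and work as-is.

Result:
k o k p o k p p k o k p
k p k k k p p p k p k k
p k x p p p k p p k x p
k p o p k k p o k p o p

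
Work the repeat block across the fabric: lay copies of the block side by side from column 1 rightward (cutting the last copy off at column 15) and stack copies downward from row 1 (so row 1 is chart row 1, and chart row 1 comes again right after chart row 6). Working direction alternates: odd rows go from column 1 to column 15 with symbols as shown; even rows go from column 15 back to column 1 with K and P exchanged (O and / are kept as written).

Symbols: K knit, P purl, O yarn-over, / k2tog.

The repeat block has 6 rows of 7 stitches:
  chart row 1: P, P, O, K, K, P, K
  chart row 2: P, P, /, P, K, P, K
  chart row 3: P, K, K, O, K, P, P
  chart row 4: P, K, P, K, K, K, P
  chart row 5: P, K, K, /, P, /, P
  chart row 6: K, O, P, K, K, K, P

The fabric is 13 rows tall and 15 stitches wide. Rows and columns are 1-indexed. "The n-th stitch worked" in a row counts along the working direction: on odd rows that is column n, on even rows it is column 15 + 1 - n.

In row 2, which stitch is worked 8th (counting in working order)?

Result:
K

Derivation:
Row 2 uses chart row ((2-1) mod 6)+1 = 2. Row 2 is even, so WS.
Chart row 2 tiled across columns 1-15: P P / P K P K P P / P K P K P
Wrong side: read the tiled row from column 15 down to 1 and exchange K with P (leave O, /).
Row 2 as worked: K P K P K / K K P K P K / K K
The 8th stitch worked is K.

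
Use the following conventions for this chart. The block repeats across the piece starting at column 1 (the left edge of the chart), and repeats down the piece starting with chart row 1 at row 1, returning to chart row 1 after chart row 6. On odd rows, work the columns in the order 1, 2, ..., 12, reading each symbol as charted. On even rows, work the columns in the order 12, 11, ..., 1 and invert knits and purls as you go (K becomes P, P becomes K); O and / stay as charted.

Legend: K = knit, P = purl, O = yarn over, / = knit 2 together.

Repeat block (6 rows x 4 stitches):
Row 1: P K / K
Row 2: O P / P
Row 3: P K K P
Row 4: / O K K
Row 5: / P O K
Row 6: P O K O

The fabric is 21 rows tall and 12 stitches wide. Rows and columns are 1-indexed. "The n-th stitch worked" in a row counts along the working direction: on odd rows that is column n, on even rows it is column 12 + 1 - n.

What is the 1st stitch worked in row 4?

Row 4 uses chart row ((4-1) mod 6)+1 = 4. Row 4 is even, so WS.
Chart row 4 tiled across columns 1-12: / O K K / O K K / O K K
Wrong side: read the tiled row from column 12 down to 1 and exchange K with P (leave O, /).
Row 4 as worked: P P O / P P O / P P O /
Counting 1 along the worked row gives P.

Result:
P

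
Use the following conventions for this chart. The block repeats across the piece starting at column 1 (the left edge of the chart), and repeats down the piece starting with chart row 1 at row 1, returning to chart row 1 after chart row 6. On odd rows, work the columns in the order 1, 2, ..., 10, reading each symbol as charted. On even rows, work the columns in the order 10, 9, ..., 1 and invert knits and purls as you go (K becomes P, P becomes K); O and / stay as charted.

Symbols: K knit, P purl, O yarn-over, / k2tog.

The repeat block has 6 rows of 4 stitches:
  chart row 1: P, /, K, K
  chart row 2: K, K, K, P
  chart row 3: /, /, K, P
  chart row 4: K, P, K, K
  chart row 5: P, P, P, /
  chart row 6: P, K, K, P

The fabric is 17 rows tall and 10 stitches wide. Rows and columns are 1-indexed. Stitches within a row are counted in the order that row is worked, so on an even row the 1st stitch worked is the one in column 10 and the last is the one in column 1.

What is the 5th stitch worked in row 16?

Stitch:
K

Derivation:
For row 16: chart row = ((16-1) mod 6) + 1 = 4; this is a WS (even) row.
Chart row 4 tiled across columns 1-10: K P K K K P K K K P
WS row: flip the tiled sequence (start at column 10) and apply K<->P; O and / stay.
Row 16 as worked: K P P P K P P P K P
Stitch 5 in working order -> K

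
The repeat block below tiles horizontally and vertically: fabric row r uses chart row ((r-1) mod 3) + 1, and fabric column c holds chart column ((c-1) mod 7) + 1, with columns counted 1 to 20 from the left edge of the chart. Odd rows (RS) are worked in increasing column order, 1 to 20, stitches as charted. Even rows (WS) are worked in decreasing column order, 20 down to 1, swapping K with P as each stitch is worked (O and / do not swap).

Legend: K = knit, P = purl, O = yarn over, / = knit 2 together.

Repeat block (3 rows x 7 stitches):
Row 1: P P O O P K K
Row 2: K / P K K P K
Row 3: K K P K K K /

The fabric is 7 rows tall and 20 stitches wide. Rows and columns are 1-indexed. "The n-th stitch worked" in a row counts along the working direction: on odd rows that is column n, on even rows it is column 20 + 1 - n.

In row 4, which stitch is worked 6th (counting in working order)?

Result:
K

Derivation:
For row 4: chart row = ((4-1) mod 3) + 1 = 1; this is a WS (even) row.
Chart row 1 tiled across columns 1-20: P P O O P K K P P O O P K K P P O O P K
WS: work from column 20 back to column 1 (reverse the tiled row), swapping K<->P (O and / unchanged).
Row 4 as worked: P K O O K K P P K O O K K P P K O O K K
Counting 6 along the worked row gives K.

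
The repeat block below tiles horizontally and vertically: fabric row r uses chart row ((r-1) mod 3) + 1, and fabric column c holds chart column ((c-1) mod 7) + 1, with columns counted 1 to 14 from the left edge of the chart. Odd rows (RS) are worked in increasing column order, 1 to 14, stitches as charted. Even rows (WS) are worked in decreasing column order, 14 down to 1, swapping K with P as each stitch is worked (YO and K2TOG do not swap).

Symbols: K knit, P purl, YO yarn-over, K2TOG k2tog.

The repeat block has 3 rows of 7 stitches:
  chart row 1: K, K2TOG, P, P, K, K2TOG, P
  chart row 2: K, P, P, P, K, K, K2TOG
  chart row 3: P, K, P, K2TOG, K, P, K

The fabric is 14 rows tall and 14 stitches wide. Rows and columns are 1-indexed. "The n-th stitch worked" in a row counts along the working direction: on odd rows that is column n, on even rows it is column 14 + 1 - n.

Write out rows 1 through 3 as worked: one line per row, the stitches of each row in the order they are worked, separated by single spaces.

Row 1: chart row 1, RS - tile across columns 1-14 and work as-is.
Row 2: chart row 2, WS - tiled (columns 1-14): K P P P K K K2TOG K P P P K K K2TOG; work from column 14 back to 1 with K<->P swapped.
Row 3: chart row 3, RS - tile across columns 1-14 and work as-is.

Rows as worked:
K K2TOG P P K K2TOG P K K2TOG P P K K2TOG P
K2TOG P P K K K P K2TOG P P K K K P
P K P K2TOG K P K P K P K2TOG K P K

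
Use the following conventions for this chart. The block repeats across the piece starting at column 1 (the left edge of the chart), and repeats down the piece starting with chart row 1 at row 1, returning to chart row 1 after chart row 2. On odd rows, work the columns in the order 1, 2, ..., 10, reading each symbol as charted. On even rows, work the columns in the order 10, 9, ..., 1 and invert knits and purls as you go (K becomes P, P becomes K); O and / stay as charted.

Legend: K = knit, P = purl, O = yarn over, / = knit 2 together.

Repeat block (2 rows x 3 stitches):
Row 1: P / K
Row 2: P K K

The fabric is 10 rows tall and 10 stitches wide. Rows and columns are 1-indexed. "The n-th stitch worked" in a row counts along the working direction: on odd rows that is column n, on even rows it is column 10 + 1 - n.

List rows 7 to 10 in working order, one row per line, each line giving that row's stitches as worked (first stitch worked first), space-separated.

Row 7: chart row 1, RS - tile across columns 1-10 and work as-is.
Row 8: chart row 2, WS - tiled (columns 1-10): P K K P K K P K K P; work from column 10 back to 1 with K<->P swapped.
Row 9: chart row 1, RS - tile across columns 1-10 and work as-is.
Row 10: chart row 2, WS - tiled (columns 1-10): P K K P K K P K K P; work from column 10 back to 1 with K<->P swapped.

== ROWS AS WORKED ==
P / K P / K P / K P
K P P K P P K P P K
P / K P / K P / K P
K P P K P P K P P K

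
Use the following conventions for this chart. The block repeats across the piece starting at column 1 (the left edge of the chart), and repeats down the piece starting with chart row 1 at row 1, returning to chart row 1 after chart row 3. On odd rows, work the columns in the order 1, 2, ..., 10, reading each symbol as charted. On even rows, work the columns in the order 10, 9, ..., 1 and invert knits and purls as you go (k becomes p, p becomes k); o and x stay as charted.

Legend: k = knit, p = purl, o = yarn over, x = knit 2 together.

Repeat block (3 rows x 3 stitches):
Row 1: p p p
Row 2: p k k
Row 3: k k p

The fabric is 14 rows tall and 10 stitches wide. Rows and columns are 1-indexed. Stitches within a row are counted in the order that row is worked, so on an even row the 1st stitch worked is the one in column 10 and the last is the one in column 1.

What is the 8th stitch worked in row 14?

== STITCH ==
p

Derivation:
Row 14: (14-1) mod 3 = 1, so use chart row 2. Even row -> WS.
Chart row 2 tiled across columns 1-10: p k k p k k p k k p
WS row: flip the tiled sequence (start at column 10) and apply k<->p; o and x stay.
Row 14 as worked: k p p k p p k p p k
Counting 8 along the worked row gives p.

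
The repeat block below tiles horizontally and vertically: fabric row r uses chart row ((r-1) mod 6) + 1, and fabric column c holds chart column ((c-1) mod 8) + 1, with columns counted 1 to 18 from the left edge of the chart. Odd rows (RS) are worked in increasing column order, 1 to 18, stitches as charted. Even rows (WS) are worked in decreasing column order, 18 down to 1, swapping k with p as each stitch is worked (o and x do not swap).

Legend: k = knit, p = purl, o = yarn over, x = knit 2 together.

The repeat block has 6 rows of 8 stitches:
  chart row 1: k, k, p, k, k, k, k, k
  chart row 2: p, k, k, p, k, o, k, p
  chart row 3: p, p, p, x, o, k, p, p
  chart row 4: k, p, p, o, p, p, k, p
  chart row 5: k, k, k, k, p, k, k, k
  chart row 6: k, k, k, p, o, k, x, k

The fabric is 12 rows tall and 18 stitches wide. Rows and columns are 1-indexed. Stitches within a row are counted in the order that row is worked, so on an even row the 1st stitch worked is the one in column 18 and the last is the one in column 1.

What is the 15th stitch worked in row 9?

Result:
p

Derivation:
Row 9: (9-1) mod 6 = 2, so use chart row 3. Odd row -> RS.
Chart row 3 tiled across columns 1-18: p p p x o k p p p p p x o k p p p p
RS: work column 1 to column 18, symbols as charted — the tiled row is the row as worked.
Stitch 15 in working order -> p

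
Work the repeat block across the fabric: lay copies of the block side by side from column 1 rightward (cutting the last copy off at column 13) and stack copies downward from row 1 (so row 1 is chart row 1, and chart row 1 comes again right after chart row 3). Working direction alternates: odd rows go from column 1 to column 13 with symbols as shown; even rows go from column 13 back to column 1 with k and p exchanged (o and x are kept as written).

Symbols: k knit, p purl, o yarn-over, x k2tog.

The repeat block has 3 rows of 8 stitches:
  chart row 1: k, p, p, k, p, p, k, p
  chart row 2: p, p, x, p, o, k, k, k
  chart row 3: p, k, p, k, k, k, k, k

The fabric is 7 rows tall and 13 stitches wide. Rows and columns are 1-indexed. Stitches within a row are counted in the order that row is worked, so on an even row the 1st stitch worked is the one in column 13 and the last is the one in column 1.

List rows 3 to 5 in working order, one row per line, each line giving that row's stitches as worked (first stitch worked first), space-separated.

Rows as worked:
p k p k k k k k p k p k k
k p k k p k p k k p k k p
p p x p o k k k p p x p o

Derivation:
Row 3: chart row 3, RS - tile across columns 1-13 and work as-is.
Row 4: chart row 1, WS - tiled (columns 1-13): k p p k p p k p k p p k p; work from column 13 back to 1 with k<->p swapped.
Row 5: chart row 2, RS - tile across columns 1-13 and work as-is.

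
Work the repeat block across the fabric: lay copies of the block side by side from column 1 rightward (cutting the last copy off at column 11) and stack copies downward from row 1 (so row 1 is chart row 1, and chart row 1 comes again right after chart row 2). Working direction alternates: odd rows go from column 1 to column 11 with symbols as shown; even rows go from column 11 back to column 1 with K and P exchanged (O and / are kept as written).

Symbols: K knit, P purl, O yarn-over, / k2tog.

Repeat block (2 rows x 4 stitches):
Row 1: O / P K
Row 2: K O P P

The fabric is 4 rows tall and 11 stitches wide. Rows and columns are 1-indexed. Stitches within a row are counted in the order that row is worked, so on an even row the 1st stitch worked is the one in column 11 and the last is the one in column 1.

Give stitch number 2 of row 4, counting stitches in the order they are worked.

Result:
O

Derivation:
Row 4 uses chart row ((4-1) mod 2)+1 = 2. Row 4 is even, so WS.
Chart row 2 tiled across columns 1-11: K O P P K O P P K O P
WS row: flip the tiled sequence (start at column 11) and apply K<->P; O and / stay.
Row 4 as worked: K O P K K O P K K O P
The 2nd stitch worked is O.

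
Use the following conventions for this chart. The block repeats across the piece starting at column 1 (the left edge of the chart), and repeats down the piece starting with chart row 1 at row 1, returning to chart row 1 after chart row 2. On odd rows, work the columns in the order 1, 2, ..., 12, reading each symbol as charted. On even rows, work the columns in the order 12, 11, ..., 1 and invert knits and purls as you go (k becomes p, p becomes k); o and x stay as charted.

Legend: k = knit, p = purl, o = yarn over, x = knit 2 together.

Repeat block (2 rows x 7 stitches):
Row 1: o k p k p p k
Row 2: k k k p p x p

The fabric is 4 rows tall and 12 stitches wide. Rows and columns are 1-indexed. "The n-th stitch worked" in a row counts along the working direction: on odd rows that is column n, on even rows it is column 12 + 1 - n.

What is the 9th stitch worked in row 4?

Stitch:
k

Derivation:
For row 4: chart row = ((4-1) mod 2) + 1 = 2; this is a WS (even) row.
Chart row 2 tiled across columns 1-12: k k k p p x p k k k p p
WS: work from column 12 back to column 1 (reverse the tiled row), swapping k<->p (o and x unchanged).
Row 4 as worked: k k p p p k x k k p p p
The 9th stitch worked is k.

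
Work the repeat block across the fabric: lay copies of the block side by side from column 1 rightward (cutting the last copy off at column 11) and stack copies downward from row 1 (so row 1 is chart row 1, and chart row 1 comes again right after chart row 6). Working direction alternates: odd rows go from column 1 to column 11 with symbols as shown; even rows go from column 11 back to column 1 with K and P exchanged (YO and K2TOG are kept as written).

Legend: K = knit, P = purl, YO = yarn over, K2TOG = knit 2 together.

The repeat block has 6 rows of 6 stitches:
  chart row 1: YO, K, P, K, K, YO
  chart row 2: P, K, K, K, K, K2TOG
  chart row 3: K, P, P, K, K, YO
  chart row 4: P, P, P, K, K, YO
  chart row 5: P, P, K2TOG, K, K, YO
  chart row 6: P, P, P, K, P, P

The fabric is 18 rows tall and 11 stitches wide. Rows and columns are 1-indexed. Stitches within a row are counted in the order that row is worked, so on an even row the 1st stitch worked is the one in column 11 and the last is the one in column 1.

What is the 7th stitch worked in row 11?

Stitch:
P

Derivation:
Row 11 uses chart row ((11-1) mod 6)+1 = 5. Row 11 is odd, so RS.
Chart row 5 tiled across columns 1-11: P P K2TOG K K YO P P K2TOG K K
RS row: no reversal, no swap; stitch n worked = column n.
The 7th stitch worked is P.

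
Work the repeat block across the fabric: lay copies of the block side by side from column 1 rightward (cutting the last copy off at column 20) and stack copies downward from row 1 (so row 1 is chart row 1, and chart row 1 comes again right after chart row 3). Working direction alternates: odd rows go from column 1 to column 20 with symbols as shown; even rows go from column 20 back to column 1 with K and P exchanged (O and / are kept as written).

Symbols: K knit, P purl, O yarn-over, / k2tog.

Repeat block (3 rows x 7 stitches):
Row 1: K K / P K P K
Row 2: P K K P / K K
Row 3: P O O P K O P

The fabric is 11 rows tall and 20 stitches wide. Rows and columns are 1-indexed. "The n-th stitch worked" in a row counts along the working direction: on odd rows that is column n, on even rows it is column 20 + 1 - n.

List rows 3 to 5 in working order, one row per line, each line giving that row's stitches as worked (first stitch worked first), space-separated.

== ROWS AS WORKED ==
P O O P K O P P O O P K O P P O O P K O
K P K / P P P K P K / P P P K P K / P P
P K K P / K K P K K P / K K P K K P / K

Derivation:
Row 3: chart row 3, RS - tile across columns 1-20 and work as-is.
Row 4: chart row 1, WS - tiled (columns 1-20): K K / P K P K K K / P K P K K K / P K P; work from column 20 back to 1 with K<->P swapped.
Row 5: chart row 2, RS - tile across columns 1-20 and work as-is.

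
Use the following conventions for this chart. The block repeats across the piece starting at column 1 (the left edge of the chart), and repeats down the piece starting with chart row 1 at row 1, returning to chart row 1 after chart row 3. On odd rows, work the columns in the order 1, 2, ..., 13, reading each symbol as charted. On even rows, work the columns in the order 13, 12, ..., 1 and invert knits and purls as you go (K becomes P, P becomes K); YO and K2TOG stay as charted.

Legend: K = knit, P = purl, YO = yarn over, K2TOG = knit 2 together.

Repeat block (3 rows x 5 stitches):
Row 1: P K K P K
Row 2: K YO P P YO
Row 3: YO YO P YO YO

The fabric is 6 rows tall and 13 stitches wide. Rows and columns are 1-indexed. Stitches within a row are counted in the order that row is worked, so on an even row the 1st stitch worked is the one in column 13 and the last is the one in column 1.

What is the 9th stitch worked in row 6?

Stitch:
YO

Derivation:
Row 6: (6-1) mod 3 = 2, so use chart row 3. Even row -> WS.
Chart row 3 tiled across columns 1-13: YO YO P YO YO YO YO P YO YO YO YO P
Wrong side: read the tiled row from column 13 down to 1 and exchange K with P (leave YO, K2TOG).
Row 6 as worked: K YO YO YO YO K YO YO YO YO K YO YO
The 9th stitch worked is YO.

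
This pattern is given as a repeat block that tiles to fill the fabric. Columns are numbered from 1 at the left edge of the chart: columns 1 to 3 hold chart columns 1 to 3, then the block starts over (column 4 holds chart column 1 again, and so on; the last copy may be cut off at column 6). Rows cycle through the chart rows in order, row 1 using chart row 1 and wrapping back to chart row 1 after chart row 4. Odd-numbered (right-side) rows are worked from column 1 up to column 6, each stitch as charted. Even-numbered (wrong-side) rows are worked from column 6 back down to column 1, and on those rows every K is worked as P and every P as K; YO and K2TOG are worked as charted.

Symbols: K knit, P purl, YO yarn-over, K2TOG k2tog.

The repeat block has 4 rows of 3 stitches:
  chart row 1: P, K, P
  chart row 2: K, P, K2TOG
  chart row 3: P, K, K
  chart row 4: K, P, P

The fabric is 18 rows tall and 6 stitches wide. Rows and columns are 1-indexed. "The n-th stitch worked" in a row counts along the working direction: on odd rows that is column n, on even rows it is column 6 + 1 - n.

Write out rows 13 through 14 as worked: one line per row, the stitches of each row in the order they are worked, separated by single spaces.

Row 13: chart row 1, RS - tile across columns 1-6 and work as-is.
Row 14: chart row 2, WS - tiled (columns 1-6): K P K2TOG K P K2TOG; work from column 6 back to 1 with K<->P swapped.

== ROWS AS WORKED ==
P K P P K P
K2TOG K P K2TOG K P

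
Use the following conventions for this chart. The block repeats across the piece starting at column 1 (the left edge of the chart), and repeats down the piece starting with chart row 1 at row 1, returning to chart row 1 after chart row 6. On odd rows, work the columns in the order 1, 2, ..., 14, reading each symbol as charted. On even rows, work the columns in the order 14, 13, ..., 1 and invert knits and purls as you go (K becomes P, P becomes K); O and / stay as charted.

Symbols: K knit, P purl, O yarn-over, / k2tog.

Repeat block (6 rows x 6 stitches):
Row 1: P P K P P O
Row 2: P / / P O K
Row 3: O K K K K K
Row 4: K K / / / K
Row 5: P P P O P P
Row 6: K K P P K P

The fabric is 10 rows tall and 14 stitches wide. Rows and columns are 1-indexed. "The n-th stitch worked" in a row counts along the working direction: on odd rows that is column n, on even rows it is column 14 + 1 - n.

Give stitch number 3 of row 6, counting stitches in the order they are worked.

Result:
K

Derivation:
Row 6: (6-1) mod 6 = 5, so use chart row 6. Even row -> WS.
Chart row 6 tiled across columns 1-14: K K P P K P K K P P K P K K
WS row: flip the tiled sequence (start at column 14) and apply K<->P; O and / stay.
Row 6 as worked: P P K P K K P P K P K K P P
Counting 3 along the worked row gives K.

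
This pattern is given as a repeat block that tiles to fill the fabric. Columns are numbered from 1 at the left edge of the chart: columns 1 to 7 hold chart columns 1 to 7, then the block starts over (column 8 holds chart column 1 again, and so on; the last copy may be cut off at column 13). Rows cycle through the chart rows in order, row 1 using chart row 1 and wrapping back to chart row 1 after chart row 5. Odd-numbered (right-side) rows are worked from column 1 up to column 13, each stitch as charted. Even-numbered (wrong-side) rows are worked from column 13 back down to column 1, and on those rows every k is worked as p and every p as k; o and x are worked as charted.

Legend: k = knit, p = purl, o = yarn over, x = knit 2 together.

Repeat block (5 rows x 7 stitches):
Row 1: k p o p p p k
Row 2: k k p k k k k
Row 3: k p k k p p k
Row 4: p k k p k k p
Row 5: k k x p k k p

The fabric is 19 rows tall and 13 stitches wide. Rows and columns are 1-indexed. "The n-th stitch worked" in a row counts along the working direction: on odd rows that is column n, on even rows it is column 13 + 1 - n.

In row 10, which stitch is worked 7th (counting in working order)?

Result:
k

Derivation:
For row 10: chart row = ((10-1) mod 5) + 1 = 5; this is a WS (even) row.
Chart row 5 tiled across columns 1-13: k k x p k k p k k x p k k
Wrong side: read the tiled row from column 13 down to 1 and exchange k with p (leave o, x).
Row 10 as worked: p p k x p p k p p k x p p
The 7th stitch worked is k.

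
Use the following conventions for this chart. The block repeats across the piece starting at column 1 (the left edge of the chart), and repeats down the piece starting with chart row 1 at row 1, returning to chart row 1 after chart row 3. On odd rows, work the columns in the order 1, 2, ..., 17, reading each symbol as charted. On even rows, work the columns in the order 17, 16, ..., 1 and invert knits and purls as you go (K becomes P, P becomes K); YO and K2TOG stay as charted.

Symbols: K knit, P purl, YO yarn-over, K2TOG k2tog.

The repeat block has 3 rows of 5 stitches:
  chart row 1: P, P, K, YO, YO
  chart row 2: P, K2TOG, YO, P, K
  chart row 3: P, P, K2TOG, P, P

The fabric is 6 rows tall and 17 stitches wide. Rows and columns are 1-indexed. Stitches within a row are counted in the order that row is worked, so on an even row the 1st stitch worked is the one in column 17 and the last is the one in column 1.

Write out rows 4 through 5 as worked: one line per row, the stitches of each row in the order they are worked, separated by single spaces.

Row 4: chart row 1, WS - tiled (columns 1-17): P P K YO YO P P K YO YO P P K YO YO P P; work from column 17 back to 1 with K<->P swapped.
Row 5: chart row 2, RS - tile across columns 1-17 and work as-is.

Rows as worked:
K K YO YO P K K YO YO P K K YO YO P K K
P K2TOG YO P K P K2TOG YO P K P K2TOG YO P K P K2TOG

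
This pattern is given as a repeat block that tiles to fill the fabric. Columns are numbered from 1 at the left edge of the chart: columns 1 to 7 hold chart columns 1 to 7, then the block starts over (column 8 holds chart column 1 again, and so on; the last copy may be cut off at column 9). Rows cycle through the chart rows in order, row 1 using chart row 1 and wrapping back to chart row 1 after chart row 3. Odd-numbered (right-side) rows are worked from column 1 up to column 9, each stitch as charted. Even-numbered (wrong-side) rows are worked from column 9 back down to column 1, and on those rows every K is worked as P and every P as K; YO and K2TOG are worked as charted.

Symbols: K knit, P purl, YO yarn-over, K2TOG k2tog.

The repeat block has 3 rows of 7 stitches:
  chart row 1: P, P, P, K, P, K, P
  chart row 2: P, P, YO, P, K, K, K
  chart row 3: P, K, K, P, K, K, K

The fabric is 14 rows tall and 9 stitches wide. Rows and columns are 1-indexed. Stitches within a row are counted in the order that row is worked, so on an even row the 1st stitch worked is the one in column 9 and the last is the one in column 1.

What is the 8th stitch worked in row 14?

== STITCH ==
K

Derivation:
For row 14: chart row = ((14-1) mod 3) + 1 = 2; this is a WS (even) row.
Chart row 2 tiled across columns 1-9: P P YO P K K K P P
Wrong side: read the tiled row from column 9 down to 1 and exchange K with P (leave YO, K2TOG).
Row 14 as worked: K K P P P K YO K K
Counting 8 along the worked row gives K.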